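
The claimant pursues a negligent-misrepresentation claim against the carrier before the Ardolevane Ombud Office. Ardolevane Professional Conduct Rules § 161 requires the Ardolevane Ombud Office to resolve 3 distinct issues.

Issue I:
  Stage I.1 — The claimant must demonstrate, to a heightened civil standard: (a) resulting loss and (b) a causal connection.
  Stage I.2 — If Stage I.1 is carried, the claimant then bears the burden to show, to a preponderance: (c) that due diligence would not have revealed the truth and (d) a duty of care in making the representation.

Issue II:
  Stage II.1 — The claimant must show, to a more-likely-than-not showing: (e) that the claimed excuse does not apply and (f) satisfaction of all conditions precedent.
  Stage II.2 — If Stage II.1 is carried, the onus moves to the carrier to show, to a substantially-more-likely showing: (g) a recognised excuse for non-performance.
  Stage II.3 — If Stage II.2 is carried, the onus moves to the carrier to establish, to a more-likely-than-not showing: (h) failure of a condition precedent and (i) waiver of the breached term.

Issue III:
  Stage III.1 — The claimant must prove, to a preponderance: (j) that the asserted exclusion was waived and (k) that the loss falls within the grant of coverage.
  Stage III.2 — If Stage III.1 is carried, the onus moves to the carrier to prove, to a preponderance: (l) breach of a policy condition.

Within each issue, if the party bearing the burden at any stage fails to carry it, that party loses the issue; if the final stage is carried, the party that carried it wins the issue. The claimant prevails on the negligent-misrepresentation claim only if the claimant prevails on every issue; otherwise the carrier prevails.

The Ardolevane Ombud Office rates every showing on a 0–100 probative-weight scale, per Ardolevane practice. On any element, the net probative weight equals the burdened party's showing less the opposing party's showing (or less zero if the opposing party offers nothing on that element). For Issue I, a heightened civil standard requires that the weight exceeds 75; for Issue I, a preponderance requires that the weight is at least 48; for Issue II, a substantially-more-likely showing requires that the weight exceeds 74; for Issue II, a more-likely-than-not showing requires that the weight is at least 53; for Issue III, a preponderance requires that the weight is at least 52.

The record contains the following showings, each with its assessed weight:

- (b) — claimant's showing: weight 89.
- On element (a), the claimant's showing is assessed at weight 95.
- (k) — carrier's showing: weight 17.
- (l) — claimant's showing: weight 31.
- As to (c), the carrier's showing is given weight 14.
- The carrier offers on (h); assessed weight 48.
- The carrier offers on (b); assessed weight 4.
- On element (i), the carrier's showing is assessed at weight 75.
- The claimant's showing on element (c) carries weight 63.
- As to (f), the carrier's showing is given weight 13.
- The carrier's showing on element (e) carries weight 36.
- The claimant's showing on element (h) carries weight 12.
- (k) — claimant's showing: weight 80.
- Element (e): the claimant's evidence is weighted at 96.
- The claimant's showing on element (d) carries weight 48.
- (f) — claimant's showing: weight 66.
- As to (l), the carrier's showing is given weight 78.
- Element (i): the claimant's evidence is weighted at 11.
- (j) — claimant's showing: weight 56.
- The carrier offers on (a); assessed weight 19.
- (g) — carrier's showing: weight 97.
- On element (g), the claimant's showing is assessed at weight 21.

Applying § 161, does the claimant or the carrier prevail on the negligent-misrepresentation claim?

claimant

— Issue I —
Stage I.1 — burden on claimant; standard: a heightened civil standard (weight exceeds 75).
    (a): 95 − 19 = 76 > 75 [met]
    (b): 89 − 4 = 85 > 75 [met]
  Stage I.1 is satisfied; the claimant continues to bear the burden.
Stage I.2 — burden on claimant; standard: a preponderance (weight is at least 48).
    (c): 63 − 14 = 49 ≥ 48 [met]
    (d): 48 ≥ 48 [met]
  Stage I.2 carried; the final stage is satisfied.
Every stage carried; the claimant prevails on this issue.
— Issue II —
Stage II.1 — burden on claimant; standard: a more-likely-than-not showing (weight is at least 53).
    (e): 96 − 36 = 60 ≥ 53 [met]
    (f): 66 − 13 = 53 ≥ 53 [met]
  All elements met. The burden passes to the carrier.
Stage II.2 — burden on carrier; standard: a substantially-more-likely showing (weight exceeds 74).
    (g): 97 − 21 = 76 > 74 [met]
  Stage II.2 is satisfied; the carrier continues to bear the burden.
Stage II.3 — burden on carrier; standard: a more-likely-than-not showing (weight is at least 53).
    (h): 48 − 12 = 36 < 53 [not met]
    (i): 75 − 11 = 64 ≥ 53 [met]
  Stage II.3 not carried; the carrier fails its burden.
So the claimant prevails on this issue.
— Issue III —
At Stage III.1 the claimant must meet a preponderance (weight is at least 52): on (j) the weight is 56, ≥ 52, so (j) meets the standard; on (k) the weight is 80 less the opposing 17 gives net 63, which does reach 52, so (k) meets the standard.
  All elements met. The burden passes to the carrier.
At Stage III.2 the carrier must meet a preponderance (weight is at least 52): on (l) the weight is 78 less the opposing 31 gives net 47, < 52, so (l) does not meet the standard.
  The carrier does not carry Stage III.2.
The analysis ends at Stage III.2; the claimant prevails on this issue.
Per-issue: Issue I → claimant; Issue II → claimant; Issue III → claimant. The claimant must prevail on every issue; overall, the claimant prevails.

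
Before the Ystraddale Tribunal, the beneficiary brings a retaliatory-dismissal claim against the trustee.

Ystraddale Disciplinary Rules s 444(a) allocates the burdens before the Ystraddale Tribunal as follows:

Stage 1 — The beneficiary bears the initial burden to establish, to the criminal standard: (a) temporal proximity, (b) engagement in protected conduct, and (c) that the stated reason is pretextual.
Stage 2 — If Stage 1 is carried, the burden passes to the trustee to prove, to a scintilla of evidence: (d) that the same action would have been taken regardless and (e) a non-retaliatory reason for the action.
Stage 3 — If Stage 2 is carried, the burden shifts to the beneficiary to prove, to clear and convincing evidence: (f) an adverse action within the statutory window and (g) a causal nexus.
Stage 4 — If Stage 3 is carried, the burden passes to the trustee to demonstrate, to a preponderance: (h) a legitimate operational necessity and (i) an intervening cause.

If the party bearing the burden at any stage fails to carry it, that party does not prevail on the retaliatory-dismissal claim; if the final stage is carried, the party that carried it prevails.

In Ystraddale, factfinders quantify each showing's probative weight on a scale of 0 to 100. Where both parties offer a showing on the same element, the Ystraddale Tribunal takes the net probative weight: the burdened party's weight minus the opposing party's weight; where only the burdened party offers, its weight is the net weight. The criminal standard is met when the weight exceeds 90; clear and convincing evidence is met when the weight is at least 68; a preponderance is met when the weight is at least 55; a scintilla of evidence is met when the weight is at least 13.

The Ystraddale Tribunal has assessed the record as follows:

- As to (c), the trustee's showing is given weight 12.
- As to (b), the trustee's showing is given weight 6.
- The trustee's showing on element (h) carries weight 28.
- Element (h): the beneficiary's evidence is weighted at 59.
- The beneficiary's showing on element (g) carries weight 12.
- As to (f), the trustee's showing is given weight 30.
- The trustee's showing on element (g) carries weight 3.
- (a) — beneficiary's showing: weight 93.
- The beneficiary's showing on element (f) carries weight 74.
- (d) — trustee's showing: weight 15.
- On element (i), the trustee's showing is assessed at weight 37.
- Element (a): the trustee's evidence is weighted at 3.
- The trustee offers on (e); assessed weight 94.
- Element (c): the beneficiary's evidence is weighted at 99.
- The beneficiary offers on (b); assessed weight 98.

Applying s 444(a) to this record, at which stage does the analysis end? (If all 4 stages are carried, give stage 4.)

Stage 1 (beneficiary, the criminal standard, weight exceeds 90): (a) net 93−3=90 ≤ 90 — fails; (b) net 98−6=92 > 90 — meets; (c) net 99−12=87 ≤ 90 — fails.
  Not every element is met, so the beneficiary fails to carry Stage 1.
The analysis ends at Stage 1; the trustee prevails.

stage 1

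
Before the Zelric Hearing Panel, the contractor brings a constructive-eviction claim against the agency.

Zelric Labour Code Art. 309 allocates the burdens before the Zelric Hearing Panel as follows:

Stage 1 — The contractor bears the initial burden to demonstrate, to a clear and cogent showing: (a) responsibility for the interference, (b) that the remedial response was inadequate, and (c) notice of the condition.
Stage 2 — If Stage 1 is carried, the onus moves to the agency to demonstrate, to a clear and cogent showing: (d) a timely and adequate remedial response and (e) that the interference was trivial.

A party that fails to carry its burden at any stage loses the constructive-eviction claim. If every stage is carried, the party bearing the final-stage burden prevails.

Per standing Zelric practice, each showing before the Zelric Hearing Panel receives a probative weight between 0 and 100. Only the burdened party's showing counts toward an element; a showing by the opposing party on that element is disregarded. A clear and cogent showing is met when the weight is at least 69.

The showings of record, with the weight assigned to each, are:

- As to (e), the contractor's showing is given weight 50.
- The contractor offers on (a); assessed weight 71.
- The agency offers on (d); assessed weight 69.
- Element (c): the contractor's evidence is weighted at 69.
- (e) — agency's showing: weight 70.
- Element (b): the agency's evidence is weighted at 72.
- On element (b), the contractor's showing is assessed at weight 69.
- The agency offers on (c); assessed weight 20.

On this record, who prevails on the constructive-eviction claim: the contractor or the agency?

agency

Stage 1 — burden on contractor; standard: a clear and cogent showing (weight is at least 69).
    (a): 71 ≥ 69 [met]
    (b): 69 (agency's 72 disregarded) ≥ 69 [met]
    (c): 69 (agency's 20 disregarded) ≥ 69 [met]
  All elements met. The burden passes to the agency.
Stage 2 — burden on agency; standard: a clear and cogent showing (weight is at least 69).
    (d): 69 ≥ 69 [met]
    (e): 70 (contractor's 50 disregarded) ≥ 69 [met]
  The agency carries the last stage.
All stages carried — the agency prevails.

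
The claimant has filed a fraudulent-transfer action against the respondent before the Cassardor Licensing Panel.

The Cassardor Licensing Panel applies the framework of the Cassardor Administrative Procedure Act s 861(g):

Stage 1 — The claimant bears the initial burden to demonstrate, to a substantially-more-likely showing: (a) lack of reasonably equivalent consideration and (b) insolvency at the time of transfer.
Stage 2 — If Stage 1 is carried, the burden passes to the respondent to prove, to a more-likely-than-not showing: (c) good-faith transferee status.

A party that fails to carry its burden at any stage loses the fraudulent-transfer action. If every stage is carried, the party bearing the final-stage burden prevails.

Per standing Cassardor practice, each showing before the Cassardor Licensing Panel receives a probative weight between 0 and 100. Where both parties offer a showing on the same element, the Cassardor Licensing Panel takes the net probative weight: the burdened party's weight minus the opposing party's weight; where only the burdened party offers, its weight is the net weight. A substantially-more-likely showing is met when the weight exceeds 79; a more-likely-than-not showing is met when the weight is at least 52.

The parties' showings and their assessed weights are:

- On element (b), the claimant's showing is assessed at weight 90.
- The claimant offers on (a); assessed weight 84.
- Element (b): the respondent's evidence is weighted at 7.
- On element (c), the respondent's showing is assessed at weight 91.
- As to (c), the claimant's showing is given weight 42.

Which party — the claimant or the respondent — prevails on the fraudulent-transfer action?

Stage 1 (claimant, a substantially-more-likely showing, weight exceeds 79): (a) 84 > 79 — meets; (b) net 90−7=83 > 79 — meets.
  All elements met. The burden passes to the respondent.
Stage 2 (respondent, a more-likely-than-not showing, weight is at least 52): (c) net 91−42=49 < 52 — fails.
  Not every element is met, so the respondent fails to carry Stage 2.
So the claimant prevails.

claimant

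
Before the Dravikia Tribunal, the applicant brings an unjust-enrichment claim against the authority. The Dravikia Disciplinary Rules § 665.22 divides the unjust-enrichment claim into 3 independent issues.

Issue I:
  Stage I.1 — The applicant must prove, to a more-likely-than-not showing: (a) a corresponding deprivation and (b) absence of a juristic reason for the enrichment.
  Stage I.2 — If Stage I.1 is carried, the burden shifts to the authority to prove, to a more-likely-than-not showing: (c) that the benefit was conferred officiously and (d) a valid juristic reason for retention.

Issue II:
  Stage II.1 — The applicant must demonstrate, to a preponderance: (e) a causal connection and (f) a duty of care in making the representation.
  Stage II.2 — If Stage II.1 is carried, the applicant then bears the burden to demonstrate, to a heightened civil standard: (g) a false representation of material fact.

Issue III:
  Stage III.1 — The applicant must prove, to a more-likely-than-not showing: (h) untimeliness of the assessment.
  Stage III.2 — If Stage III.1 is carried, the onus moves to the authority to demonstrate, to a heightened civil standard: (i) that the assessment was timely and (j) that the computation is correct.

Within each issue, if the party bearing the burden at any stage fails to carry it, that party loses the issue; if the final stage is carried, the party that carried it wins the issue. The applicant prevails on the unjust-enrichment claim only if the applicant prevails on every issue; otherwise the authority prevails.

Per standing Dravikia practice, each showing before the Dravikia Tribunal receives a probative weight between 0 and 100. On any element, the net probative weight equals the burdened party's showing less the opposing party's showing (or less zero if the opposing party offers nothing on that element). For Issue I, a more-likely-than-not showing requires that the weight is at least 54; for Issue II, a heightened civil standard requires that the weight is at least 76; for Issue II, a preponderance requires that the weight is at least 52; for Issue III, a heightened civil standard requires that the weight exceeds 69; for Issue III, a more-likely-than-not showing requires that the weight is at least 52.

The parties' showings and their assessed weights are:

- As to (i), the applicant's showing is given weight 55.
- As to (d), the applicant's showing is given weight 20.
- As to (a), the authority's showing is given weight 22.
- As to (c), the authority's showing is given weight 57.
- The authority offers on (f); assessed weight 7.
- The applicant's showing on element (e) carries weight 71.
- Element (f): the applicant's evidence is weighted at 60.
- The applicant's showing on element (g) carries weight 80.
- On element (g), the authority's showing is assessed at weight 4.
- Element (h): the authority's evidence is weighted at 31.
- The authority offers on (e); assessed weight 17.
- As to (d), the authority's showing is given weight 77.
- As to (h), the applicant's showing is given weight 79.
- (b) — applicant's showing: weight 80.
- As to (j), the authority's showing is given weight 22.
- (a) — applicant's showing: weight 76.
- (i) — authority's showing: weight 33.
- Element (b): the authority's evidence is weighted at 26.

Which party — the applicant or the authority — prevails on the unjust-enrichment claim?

authority

— Issue I —
At Stage I.1 the applicant must meet a more-likely-than-not showing (weight is at least 54): on (a) the weight is 76 less the opposing 22 gives net 54, ≥ 54, so (a) meets the standard; on (b) the weight is 80 less the opposing 26 gives net 54, ≥ 54, so (b) meets the standard.
  Stage I.1 is satisfied; the onus moves to the authority.
At Stage I.2 the authority must meet a more-likely-than-not showing (weight is at least 54): on (c) the weight is 57, which does reach 54, so (c) meets the standard; on (d) the weight is 77 less the opposing 20 gives net 57, ≥ 54, so (d) meets the standard.
  The authority carries the last stage.
With every stage satisfied, the authority prevails on this issue.
— Issue II —
Stage II.1 (applicant, a preponderance, weight is at least 52): (e) net 71−17=54 ≥ 52 — meets; (f) net 60−7=53 ≥ 52 — meets.
  Stage II.1 carried; the burden remains with the applicant.
Stage II.2 (applicant, a heightened civil standard, weight is at least 76): (g) net 80−4=76 ≥ 76 — meets.
  All elements met at the final stage.
Every stage carried; the applicant prevails on this issue.
— Issue III —
Stage III.1 (applicant, a more-likely-than-not showing, weight is at least 52): (h) net 79−31=48 < 52 — fails.
  Stage III.1 not carried; the applicant fails its burden.
So the authority prevails on this issue.
Per-issue: Issue I → authority; Issue II → applicant; Issue III → authority. The applicant must prevail on every issue; overall, the authority prevails.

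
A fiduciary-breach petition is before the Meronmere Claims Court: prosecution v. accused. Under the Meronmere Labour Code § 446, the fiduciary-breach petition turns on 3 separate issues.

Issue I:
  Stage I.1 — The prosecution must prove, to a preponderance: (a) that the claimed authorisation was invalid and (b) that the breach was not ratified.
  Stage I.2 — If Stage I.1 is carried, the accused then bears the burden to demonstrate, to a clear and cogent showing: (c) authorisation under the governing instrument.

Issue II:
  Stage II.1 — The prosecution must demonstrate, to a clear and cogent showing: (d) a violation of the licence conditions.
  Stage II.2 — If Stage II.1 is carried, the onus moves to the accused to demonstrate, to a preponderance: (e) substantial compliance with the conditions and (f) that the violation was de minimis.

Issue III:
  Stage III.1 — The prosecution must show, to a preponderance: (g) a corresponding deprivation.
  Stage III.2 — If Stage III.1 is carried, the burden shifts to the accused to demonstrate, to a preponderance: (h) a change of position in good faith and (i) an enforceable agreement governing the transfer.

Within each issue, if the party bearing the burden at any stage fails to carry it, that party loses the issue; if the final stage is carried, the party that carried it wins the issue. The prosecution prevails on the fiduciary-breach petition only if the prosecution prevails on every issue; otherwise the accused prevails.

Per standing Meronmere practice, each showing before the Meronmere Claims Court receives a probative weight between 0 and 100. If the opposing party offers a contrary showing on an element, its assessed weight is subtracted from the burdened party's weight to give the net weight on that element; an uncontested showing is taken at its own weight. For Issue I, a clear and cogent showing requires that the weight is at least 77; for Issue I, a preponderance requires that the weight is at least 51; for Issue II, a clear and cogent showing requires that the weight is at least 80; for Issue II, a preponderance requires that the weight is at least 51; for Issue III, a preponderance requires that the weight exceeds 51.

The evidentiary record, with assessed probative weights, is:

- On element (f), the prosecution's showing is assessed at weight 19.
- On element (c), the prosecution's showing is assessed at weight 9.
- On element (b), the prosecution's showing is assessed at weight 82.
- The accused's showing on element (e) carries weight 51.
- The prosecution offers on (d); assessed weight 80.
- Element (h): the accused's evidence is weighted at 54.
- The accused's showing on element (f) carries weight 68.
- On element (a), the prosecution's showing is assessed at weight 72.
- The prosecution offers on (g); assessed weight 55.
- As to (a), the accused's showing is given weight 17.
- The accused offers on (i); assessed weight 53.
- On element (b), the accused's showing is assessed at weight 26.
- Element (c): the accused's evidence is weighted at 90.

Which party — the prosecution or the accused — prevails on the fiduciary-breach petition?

accused

— Issue I —
Stage I.1 — burden on prosecution; standard: a preponderance (weight is at least 51).
    (a): 72 − 17 = 55 ≥ 51 [met]
    (b): 82 − 26 = 56 ≥ 51 [met]
  All elements met. The burden passes to the accused.
Stage I.2 — burden on accused; standard: a clear and cogent showing (weight is at least 77).
    (c): 90 − 9 = 81 ≥ 77 [met]
  Stage I.2 carried; the final stage is satisfied.
All stages carried — the accused prevails on this issue.
— Issue II —
Stage II.1 — burden on prosecution; standard: a clear and cogent showing (weight is at least 80).
    (d): 80 ≥ 80 [met]
  The prosecution carries Stage II.1; the accused now bears the burden.
Stage II.2 — burden on accused; standard: a preponderance (weight is at least 51).
    (e): 51 ≥ 51 [met]
    (f): 68 − 19 = 49 < 51 [not met]
  Stage II.2 not carried; the accused fails its burden.
So the prosecution prevails on this issue.
— Issue III —
Stage III.1 — burden on prosecution; standard: a preponderance (weight exceeds 51).
    (g): 55 > 51 [met]
  Stage III.1 carried; the burden shifts to the accused.
Stage III.2 — burden on accused; standard: a preponderance (weight exceeds 51).
    (h): 54 > 51 [met]
    (i): 53 > 51 [met]
  All elements met at the final stage.
With every stage satisfied, the accused prevails on this issue.
Per-issue: Issue I → accused; Issue II → prosecution; Issue III → accused. The prosecution must prevail on every issue; overall, the accused prevails.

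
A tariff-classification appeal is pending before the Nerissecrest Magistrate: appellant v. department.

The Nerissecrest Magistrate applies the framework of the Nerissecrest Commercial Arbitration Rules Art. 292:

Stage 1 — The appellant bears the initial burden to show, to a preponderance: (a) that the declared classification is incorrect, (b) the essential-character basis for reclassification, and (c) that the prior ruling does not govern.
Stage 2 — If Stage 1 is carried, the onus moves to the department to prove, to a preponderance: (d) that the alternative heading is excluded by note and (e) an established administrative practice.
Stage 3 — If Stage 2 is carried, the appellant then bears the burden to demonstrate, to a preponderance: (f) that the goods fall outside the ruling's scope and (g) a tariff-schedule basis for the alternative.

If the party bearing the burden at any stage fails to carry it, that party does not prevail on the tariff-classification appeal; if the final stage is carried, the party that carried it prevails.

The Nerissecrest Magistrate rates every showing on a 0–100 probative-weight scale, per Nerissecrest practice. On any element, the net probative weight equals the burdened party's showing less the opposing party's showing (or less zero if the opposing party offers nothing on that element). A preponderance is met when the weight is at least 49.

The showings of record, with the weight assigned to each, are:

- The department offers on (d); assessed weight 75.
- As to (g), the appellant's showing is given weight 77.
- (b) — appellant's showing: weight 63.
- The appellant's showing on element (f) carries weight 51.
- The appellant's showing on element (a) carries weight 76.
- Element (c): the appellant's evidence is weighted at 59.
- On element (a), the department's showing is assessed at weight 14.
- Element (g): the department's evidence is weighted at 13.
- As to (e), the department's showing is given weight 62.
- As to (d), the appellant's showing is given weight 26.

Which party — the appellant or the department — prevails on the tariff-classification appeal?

appellant

Stage 1 — burden on appellant; standard: a preponderance (weight is at least 49).
    (a): 76 − 14 = 62 ≥ 49 [met]
    (b): 63 ≥ 49 [met]
    (c): 59 ≥ 49 [met]
  The appellant carries Stage 1; the department now bears the burden.
Stage 2 — burden on department; standard: a preponderance (weight is at least 49).
    (d): 75 − 26 = 49 ≥ 49 [met]
    (e): 62 ≥ 49 [met]
  All elements met. The burden passes to the appellant.
Stage 3 — burden on appellant; standard: a preponderance (weight is at least 49).
    (f): 51 ≥ 49 [met]
    (g): 77 − 13 = 64 ≥ 49 [met]
  The appellant carries the last stage.
With every stage satisfied, the appellant prevails.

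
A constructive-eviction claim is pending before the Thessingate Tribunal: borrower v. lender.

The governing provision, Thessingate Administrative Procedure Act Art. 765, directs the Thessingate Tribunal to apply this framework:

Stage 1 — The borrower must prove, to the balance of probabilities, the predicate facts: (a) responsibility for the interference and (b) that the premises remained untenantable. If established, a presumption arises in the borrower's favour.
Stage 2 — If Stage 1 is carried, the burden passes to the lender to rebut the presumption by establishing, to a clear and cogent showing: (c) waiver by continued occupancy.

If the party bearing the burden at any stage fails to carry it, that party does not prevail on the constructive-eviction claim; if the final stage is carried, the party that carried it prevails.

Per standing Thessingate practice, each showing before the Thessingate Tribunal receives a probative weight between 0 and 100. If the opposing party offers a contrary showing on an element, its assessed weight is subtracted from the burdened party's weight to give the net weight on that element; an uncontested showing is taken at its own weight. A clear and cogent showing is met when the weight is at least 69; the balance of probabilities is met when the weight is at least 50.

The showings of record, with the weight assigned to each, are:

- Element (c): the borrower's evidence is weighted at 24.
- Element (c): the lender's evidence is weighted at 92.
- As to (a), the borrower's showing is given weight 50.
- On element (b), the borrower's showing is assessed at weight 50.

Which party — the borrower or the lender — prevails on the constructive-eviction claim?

Stage 1 — burden on borrower; standard: the balance of probabilities (weight is at least 50).
    (a): 50 ≥ 50 [met]
    (b): 50 ≥ 50 [met]
  The borrower carries Stage 1; the lender now bears the burden.
Stage 2 — burden on lender; standard: a clear and cogent showing (weight is at least 69).
    (c): 92 − 24 = 68 < 69 [not met]
  Stage 2 not carried; the lender fails its burden.
The borrower prevails.

borrower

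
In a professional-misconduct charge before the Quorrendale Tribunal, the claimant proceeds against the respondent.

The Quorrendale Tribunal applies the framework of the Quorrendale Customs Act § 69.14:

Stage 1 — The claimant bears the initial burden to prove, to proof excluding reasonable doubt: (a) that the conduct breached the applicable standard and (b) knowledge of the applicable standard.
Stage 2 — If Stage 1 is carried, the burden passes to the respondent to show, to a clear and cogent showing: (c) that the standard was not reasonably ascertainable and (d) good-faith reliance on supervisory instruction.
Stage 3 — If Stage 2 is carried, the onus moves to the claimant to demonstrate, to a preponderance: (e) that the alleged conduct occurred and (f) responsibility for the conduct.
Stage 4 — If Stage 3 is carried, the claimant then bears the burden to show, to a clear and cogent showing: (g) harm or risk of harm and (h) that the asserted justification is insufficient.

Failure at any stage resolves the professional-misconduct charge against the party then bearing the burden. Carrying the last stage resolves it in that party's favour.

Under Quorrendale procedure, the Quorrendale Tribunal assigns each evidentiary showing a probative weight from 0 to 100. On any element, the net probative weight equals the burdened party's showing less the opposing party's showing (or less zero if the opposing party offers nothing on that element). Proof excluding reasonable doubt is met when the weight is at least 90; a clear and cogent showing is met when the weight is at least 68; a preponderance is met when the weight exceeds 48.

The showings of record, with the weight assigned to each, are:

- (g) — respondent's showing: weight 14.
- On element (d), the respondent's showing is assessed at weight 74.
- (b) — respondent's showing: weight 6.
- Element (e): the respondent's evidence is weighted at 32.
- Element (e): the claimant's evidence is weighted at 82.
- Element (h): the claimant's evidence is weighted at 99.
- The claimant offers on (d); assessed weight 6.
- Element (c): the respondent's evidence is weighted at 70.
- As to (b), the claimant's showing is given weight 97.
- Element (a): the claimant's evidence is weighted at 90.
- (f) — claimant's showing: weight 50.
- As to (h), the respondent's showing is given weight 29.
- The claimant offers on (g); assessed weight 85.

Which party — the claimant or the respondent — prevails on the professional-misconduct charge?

claimant

Stage 1 (claimant, proof excluding reasonable doubt, weight is at least 90): (a) 90 ≥ 90 — meets; (b) net 97−6=91 ≥ 90 — meets.
  All elements met. The burden passes to the respondent.
Stage 2 (respondent, a clear and cogent showing, weight is at least 68): (c) 70 ≥ 68 — meets; (d) net 74−6=68 ≥ 68 — meets.
  Stage 2 carried; the burden shifts to the claimant.
Stage 3 (claimant, a preponderance, weight exceeds 48): (e) net 82−32=50 > 48 — meets; (f) 50 > 48 — meets.
  All elements met. The claimant retains the burden for Stage 4.
Stage 4 (claimant, a clear and cogent showing, weight is at least 68): (g) net 85−14=71 ≥ 68 — meets; (h) net 99−29=70 ≥ 68 — meets.
  All elements met at the final stage.
Every stage carried; the claimant prevails.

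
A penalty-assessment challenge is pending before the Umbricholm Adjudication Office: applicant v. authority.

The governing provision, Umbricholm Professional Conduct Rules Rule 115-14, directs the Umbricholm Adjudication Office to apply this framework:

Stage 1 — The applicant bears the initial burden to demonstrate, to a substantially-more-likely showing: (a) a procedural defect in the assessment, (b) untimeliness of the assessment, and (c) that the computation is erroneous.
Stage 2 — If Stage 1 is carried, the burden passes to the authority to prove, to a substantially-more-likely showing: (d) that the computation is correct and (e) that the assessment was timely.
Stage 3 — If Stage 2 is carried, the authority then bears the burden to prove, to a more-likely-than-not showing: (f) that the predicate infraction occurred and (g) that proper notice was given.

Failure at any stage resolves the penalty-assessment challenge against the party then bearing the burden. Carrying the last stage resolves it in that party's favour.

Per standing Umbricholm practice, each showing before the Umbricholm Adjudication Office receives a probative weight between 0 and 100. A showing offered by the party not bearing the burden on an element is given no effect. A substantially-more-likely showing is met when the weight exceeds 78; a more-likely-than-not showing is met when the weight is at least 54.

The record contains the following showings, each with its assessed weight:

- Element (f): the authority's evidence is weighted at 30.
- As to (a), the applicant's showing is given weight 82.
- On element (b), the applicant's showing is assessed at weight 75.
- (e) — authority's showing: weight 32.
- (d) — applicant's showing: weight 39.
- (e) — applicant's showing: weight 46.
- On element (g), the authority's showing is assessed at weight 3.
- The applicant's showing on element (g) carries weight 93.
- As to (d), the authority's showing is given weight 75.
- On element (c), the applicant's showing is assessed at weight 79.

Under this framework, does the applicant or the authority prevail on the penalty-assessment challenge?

authority

At Stage 1 the applicant must meet a substantially-more-likely showing (weight exceeds 78): on (a) the weight is 82, which does exceed 78, so (a) meets the standard; on (b) the weight is 75, which does not exceed 78, so (b) does not meet the standard; on (c) the weight is 79, > 78, so (c) meets the standard.
  The applicant does not carry Stage 1.
The authority prevails.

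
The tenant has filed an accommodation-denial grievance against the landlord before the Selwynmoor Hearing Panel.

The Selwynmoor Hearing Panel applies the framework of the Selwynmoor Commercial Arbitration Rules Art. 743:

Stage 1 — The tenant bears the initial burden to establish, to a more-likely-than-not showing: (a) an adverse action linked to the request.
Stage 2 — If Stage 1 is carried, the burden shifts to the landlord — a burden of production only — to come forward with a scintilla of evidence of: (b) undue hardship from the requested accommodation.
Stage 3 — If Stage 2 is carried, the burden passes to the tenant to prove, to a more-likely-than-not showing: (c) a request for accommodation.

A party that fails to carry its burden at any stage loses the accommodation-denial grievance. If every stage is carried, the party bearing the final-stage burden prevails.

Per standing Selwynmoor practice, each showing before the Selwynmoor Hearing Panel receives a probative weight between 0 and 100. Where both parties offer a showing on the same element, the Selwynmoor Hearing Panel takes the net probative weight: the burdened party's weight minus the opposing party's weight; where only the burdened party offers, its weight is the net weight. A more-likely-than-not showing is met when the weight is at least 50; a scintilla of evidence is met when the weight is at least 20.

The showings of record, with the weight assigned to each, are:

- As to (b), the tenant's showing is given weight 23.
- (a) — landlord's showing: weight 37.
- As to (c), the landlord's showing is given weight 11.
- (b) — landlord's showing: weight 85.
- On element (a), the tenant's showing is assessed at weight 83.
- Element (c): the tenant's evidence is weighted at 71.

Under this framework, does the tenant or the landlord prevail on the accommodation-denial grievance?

landlord

Stage 1 — burden on tenant; standard: a more-likely-than-not showing (weight is at least 50).
    (a): 83 − 37 = 46 < 50 [not met]
  Not every element is met, so the tenant fails to carry Stage 1.
The analysis ends at Stage 1; the landlord prevails.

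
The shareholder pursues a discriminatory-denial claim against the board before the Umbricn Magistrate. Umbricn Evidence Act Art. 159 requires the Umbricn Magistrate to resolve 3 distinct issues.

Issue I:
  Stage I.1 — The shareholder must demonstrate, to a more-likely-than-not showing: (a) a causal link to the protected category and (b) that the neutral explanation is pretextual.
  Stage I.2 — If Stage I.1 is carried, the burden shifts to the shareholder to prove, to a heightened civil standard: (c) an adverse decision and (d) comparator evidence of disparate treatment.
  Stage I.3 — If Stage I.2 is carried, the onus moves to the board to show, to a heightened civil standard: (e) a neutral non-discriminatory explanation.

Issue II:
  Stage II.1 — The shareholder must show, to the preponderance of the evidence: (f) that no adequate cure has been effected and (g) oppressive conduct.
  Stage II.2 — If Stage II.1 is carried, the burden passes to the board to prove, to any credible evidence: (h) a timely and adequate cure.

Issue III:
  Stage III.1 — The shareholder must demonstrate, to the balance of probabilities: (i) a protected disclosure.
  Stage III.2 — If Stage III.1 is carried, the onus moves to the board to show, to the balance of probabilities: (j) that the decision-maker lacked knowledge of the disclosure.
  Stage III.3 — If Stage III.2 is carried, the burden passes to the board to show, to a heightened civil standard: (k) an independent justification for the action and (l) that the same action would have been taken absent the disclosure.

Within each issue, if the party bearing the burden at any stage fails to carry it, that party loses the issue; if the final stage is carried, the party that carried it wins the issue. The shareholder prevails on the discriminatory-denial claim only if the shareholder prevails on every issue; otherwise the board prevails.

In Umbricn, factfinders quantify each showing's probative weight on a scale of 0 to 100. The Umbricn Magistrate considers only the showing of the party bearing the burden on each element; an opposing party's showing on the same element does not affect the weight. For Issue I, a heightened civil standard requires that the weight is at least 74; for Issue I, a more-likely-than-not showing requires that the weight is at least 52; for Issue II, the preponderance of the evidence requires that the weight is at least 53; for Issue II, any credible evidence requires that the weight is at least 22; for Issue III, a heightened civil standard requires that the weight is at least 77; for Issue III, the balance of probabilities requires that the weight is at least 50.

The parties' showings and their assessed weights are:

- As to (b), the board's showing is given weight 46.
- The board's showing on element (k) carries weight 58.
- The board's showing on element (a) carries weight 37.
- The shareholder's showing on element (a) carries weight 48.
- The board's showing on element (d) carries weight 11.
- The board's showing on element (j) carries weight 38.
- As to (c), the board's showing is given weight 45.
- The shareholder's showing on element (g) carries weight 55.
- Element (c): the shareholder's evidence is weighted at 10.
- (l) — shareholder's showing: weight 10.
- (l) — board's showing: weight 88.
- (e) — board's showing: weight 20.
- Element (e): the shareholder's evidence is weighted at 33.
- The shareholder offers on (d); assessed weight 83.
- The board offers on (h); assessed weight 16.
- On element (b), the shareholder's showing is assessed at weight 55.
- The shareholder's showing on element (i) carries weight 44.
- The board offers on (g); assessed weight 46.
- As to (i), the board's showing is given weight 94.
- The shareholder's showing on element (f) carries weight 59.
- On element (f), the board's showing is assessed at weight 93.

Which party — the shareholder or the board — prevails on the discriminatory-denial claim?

board

— Issue I —
Stage I.1 — burden on shareholder; standard: a more-likely-than-not showing (weight is at least 52).
    (a): 48 (board's 37 disregarded) < 52 [not met]
    (b): 55 (board's 46 disregarded) ≥ 52 [met]
  Not every element is met, so the shareholder fails to carry Stage I.1.
The board prevails on this issue.
— Issue II —
Stage II.1 — burden on shareholder; standard: the preponderance of the evidence (weight is at least 53).
    (f): 59 (board's 93 disregarded) ≥ 53 [met]
    (g): 55 (board's 46 disregarded) ≥ 53 [met]
  Stage II.1 carried; the burden shifts to the board.
Stage II.2 — burden on board; standard: any credible evidence (weight is at least 22).
    (h): 16 < 22 [not met]
  Not every element is met, so the board fails to carry Stage II.2.
The shareholder prevails on this issue.
— Issue III —
Stage III.1 — burden on shareholder; standard: the balance of probabilities (weight is at least 50).
    (i): 44 (board's 94 disregarded) < 50 [not met]
  The shareholder does not carry Stage III.1.
The board prevails on this issue.
Per-issue: Issue I → board; Issue II → shareholder; Issue III → board. The shareholder must prevail on every issue; overall, the board prevails.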